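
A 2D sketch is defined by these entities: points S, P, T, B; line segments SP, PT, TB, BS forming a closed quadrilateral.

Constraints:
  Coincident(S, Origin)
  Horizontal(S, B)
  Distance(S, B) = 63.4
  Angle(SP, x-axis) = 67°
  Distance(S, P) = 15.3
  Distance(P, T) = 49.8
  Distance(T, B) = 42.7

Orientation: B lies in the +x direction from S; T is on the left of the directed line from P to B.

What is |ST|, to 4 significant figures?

62.87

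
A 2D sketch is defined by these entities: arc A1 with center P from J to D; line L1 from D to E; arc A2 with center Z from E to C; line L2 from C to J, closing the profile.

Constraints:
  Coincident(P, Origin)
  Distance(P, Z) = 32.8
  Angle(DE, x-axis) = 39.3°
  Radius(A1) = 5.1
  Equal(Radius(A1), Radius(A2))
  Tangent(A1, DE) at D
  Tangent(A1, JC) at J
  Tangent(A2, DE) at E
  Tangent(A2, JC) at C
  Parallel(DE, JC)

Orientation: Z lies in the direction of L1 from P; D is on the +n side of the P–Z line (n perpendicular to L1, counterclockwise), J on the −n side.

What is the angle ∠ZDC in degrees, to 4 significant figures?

8.436°

Tangency of A1 to both parallel lines with radius 5.1 puts D and J at P ± 5.1·n: D = (-3.230, 3.947), J = (3.230, -3.947). Equal radii place E and C the same way about Z: E = Z + 5.1·n = (22.15, 24.72), C = Z − 5.1·n = (28.61, 16.83). Then cos ∠ZDC = DZ·DC / (|DZ||DC|), giving 8.436°.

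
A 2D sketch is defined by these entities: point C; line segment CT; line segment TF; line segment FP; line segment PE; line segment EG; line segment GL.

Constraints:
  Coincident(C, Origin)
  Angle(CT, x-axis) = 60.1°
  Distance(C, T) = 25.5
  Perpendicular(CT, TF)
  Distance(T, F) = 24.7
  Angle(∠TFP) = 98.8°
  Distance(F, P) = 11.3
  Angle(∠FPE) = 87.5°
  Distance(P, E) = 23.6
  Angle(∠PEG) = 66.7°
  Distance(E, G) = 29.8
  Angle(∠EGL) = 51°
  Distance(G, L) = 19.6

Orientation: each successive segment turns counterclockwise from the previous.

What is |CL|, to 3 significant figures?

33.0

C is at the origin; CT runs at 60.1° with length 25.5, so T = (12.7, 22.1). The perpendicularity gives TF at right angles to CT, so TF runs at 150°; with |TF| = 24.7, F = (-8.70, 34.4). ∠TFP = 98.8° gives FP at -129° from the x-axis; with |FP| = 11.3, P = (-15.8, 25.6). ∠FPE = 87.5° gives PE at -36.2° from the x-axis; with |PE| = 23.6, E = (3.28, 11.7). ∠PEG = 66.7° gives EG at 77.1° from the x-axis; with |EG| = 29.8, G = (9.93, 40.7). ∠EGL = 51.0° gives GL at -154° from the x-axis; with |GL| = 19.6, L = (-7.67, 32.1). Then |CL| = |L − C| = 33.0.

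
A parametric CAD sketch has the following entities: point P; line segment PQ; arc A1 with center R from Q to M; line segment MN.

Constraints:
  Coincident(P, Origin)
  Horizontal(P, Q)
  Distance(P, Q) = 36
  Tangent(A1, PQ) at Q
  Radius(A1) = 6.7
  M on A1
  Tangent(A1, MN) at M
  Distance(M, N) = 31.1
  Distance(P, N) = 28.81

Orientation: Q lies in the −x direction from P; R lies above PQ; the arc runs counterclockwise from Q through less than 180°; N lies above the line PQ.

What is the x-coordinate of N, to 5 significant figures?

-11.151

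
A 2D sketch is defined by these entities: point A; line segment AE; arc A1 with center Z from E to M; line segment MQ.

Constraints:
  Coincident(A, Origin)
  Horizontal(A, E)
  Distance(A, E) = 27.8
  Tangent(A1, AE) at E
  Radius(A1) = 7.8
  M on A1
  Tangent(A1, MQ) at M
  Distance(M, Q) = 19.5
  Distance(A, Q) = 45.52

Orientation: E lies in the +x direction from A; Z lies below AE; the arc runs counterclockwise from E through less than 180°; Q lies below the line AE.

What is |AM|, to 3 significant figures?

26.3

Checks: |ZM| = 7.800 ✓; ∠(ZM, MQ) = 90.00° ✓; |MQ| = 19.50 ✓; |AQ| = 45.52 ✓.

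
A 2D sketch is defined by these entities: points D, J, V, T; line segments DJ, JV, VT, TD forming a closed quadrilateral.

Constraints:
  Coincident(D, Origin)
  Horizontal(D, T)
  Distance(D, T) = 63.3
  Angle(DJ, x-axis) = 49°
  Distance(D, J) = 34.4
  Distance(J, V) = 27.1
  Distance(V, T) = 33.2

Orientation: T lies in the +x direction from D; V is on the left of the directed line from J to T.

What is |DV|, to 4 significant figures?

57.82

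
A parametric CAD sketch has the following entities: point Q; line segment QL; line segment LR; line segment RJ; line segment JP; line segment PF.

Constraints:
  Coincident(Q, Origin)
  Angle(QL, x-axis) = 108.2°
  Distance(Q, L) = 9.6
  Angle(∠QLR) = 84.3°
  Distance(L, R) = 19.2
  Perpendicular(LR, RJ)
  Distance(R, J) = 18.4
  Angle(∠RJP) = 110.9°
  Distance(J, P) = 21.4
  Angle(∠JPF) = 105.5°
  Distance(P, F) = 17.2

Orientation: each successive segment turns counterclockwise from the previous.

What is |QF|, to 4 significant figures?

12.24

Q is at the origin; QL runs at 108.2° with length 9.6, so L = (-2.998, 9.120). ∠QLR = 84.3° gives LR at -156.1° from the x-axis; with |LR| = 19.2, R = (-20.55, 1.341). The perpendicularity gives RJ at right angles to LR, so RJ runs at -66.10°; with |RJ| = 18.4, J = (-13.10, -15.48). ∠RJP = 110.9° gives JP at 3.000° from the x-axis; with |JP| = 21.4, P = (8.273, -14.36). ∠JPF = 105.5° gives PF at 77.50° from the x-axis; with |PF| = 17.2, F = (12.00, 2.431). Then |QF| = |F − Q| = 12.24.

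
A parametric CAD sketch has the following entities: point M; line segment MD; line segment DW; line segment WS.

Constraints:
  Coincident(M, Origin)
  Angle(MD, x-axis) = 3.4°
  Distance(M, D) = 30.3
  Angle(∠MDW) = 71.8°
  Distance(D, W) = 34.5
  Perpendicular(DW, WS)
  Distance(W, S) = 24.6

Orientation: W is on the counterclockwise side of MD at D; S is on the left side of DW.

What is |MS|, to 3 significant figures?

25.4

M is at the origin; MD runs at 3.4° with length 30.3, so D = 30.3·(cos 3.4°, sin 3.4°) = (30.2, 1.80). ∠MDW = 71.8°, so DW runs at 3.4° + (180° − 71.8°) = 112° from the x-axis; with |DW| = 34.5, W = D + 34.5·(cos 112°, sin 112°) = (17.5, 33.9). DW is perpendicular to WS; with |WS| = 24.6 on the left of DW, S = W + 24.6·(-0.930, -0.368) = (-5.33, 24.8). Then |MS| = |S − M| = 25.4.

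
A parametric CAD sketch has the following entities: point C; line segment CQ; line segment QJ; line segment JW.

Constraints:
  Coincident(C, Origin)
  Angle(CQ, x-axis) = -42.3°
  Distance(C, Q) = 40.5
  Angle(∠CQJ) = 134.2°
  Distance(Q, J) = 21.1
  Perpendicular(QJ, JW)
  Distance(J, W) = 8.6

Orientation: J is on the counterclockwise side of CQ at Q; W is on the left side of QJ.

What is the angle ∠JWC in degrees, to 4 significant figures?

112.5°

C is at the origin; CQ runs at -42.3° with length 40.5, so Q = 40.5·(cos -42.3°, sin -42.3°) = (29.96, -27.26). ∠CQJ = 134.2°, so QJ runs at -42.3° + (180° − 134.2°) = 3.500° from the x-axis; with |QJ| = 21.1, J = Q + 21.1·(cos 3.500°, sin 3.500°) = (51.02, -25.97). QJ ⟂ JW; with |JW| = 8.6 on the left of QJ, W = J + 8.6·(-0.06105, 0.9981) = (50.49, -17.38). Then cos ∠JWC = WJ·WC / (|WJ||WC|), giving 112.5°.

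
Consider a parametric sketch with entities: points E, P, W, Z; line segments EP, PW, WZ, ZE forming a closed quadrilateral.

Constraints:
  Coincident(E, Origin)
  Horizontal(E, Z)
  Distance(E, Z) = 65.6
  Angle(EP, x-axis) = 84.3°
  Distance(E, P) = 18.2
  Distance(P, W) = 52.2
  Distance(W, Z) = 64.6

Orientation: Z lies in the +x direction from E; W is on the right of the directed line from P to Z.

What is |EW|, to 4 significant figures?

34.95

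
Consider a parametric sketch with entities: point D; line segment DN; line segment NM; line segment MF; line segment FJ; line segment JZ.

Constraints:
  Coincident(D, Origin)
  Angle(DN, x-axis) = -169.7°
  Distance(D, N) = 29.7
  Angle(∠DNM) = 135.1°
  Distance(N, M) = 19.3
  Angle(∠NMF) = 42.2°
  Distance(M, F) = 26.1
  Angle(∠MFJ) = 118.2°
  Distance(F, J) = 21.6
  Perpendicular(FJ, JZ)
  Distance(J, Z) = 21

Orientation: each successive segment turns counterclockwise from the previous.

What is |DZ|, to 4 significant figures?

31.42

D is at the origin; DN runs at -169.7° with length 29.7, so N = (-29.22, -5.310). ∠DNM = 135.1° gives NM at -124.8° from the x-axis; with |NM| = 19.3, M = (-40.24, -21.16). ∠NMF = 42.2° gives MF at 13.00° from the x-axis; with |MF| = 26.1, F = (-14.81, -15.29). ∠MFJ = 118.2° gives FJ at 74.80° from the x-axis; with |FJ| = 21.6, J = (-9.142, 5.557). FJ is perpendicular to JZ, so JZ runs at 164.8°; with |JZ| = 21.0, Z = (-29.41, 11.06). Then |DZ| = |Z − D| = 31.42.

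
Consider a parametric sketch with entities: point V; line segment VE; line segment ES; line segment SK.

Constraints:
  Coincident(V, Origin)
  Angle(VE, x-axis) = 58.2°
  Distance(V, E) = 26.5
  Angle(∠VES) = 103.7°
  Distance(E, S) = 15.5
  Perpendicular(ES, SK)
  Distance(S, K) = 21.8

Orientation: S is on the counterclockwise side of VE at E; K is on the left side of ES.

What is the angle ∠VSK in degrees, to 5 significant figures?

40.225°

V is at the origin; VE runs at 58.2° with length 26.5, so E = 26.5·(cos 58.2°, sin 58.2°) = (13.964, 22.522). ∠VES = 103.7°, so ES runs at 58.2° + (180° − 103.7°) = 134.50° from the x-axis; with |ES| = 15.5, S = E + 15.5·(cos 134.50°, sin 134.50°) = (3.1002, 33.578). ES is perpendicular to SK; with |SK| = 21.8 on the left of ES, K = S + 21.8·(-0.71325, -0.70091) = (-12.449, 18.298). Then cos ∠VSK = SV·SK / (|SV||SK|), giving 40.225°.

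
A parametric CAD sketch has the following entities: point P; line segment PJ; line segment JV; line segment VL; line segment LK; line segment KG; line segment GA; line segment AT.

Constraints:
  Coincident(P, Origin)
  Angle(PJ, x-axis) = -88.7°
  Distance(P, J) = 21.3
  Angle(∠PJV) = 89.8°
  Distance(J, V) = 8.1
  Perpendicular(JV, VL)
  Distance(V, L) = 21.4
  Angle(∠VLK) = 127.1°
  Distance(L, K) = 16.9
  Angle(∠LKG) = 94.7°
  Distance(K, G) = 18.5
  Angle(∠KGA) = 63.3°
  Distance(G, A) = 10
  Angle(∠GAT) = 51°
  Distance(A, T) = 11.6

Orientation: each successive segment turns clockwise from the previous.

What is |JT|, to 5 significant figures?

28.784

P is at the origin; PJ runs at -88.7° with length 21.3, so J = (0.48324, -21.295). ∠PJV = 89.8° gives JV at -178.90° from the x-axis; with |JV| = 8.1, V = (-7.6153, -21.450). JV is perpendicular to VL, so VL runs at 91.100°; with |VL| = 21.4, L = (-8.0261, -0.053961). ∠VLK = 127.1° gives LK at 38.200° from the x-axis; with |LK| = 16.9, K = (5.2549, 10.397). ∠LKG = 94.7° gives KG at -47.100° from the x-axis; with |KG| = 18.5, G = (17.848, -3.1549). ∠KGA = 63.3° gives GA at -163.80° from the x-axis; with |GA| = 10.0, A = (8.2453, -5.9448). ∠GAT = 51.0° gives AT at 67.200° from the x-axis; with |AT| = 11.6, T = (12.740, 4.7488). Then |JT| = |T − J| = 28.784.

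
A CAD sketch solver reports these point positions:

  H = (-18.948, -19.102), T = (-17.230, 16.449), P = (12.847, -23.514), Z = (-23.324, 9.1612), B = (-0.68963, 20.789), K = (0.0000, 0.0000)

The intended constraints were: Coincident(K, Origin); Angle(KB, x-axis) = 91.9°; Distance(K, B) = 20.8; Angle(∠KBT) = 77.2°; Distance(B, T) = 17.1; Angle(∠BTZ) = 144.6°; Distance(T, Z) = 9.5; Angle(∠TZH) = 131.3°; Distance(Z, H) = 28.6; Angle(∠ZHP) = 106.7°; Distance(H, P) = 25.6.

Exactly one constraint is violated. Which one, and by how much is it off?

Distance(H, P) = 25.6 — off by 6.50.

K = (0.00, 0.00) ✓; KB at 91.90° ✓; |KB| = 20.80 ✓; ∠KBT = 77.20° ✓; |BT| = 17.10 ✓; ∠BTZ = 144.6° ✓; |TZ| = 9.500 ✓; ∠TZH = 131.3° ✓; |ZH| = 28.60 ✓; ∠ZHP = 106.7° ✓; |HP| = 32.10 ✗.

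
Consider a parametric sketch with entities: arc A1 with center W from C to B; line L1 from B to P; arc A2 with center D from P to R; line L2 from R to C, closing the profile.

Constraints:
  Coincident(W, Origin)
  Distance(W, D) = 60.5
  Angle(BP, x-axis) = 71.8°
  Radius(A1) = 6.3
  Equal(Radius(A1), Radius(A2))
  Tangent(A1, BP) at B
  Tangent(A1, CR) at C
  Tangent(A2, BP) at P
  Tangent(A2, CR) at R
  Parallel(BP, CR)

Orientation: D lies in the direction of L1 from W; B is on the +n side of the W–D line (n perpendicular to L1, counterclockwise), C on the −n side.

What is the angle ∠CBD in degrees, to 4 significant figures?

84.06°

The slot axis is L1's direction at 71.8°, so u = (cos 71.8°, sin 71.8°) = (0.3123, 0.9500) and n = (−sin 71.8°, cos 71.8°) = (-0.9500, 0.3123). W is at the origin and D lies 60.5 along u from W, so D = 60.5·u = (18.90, 57.47). Tangency of A1 to both parallel lines with radius 6.3 puts B and C at W ± 6.3·n: B = (-5.985, 1.968), C = (5.985, -1.968). Then cos ∠CBD = BC·BD / (|BC||BD|), giving 84.06°.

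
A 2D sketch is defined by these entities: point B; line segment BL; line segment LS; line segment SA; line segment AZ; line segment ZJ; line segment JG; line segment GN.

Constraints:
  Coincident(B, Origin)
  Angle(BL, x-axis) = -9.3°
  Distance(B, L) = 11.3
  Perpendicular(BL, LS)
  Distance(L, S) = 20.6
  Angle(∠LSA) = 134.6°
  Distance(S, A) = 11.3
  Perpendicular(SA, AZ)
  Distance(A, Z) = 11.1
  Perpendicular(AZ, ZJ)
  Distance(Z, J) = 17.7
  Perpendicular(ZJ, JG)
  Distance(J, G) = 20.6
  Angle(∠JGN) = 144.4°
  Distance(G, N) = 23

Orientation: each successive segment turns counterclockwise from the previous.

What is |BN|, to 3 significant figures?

52.5

The perpendicularity gives JG at right angles to ZJ, so JG runs at 36.1°; with |JG| = 20.6, G = (25.9, 18.9). ∠JGN = 144.4° gives GN at 71.7° from the x-axis; with |GN| = 23.0, N = (33.1, 40.8). Then |BN| = |N − B| = 52.5.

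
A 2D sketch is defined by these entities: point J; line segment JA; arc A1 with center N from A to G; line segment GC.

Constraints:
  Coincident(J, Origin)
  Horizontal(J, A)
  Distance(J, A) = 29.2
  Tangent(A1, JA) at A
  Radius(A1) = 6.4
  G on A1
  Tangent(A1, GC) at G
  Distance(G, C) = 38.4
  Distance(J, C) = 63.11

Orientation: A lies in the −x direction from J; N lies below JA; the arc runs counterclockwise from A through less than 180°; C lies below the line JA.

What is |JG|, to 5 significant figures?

35.428

Checks: J = (0.00, 0.00) ✓; |NG| = 6.400 ✓; ∠(NG, GC) = 90.00° ✓; |GC| = 38.40 ✓; |JC| = 63.11 ✓.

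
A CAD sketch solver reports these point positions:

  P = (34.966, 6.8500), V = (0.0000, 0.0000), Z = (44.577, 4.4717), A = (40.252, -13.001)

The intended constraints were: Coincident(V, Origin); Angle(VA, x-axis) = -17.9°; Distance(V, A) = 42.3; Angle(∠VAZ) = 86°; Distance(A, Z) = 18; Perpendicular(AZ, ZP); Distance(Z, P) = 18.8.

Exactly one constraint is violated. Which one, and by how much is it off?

Distance(Z, P) = 18.8 — off by 8.90.

V = (0.00, 0.00) ✓; VA at -17.90° ✓; |VA| = 42.30 ✓; ∠VAZ = 86.00° ✓; |AZ| = 18.00 ✓; ∠(AZ, ZP) = 90.00° ✓; |ZP| = 9.901 ✗.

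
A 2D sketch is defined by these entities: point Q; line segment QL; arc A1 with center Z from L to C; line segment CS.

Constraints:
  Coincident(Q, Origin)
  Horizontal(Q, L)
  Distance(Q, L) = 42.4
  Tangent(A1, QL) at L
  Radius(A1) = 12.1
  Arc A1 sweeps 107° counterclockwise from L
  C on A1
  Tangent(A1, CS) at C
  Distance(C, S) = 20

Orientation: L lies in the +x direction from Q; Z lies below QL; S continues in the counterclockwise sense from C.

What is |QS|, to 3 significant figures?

50.5

Q is at the origin; QL is horizontal with |QL| = 42.4 and L on the +x side, so L = (42.4, 0.00). A1 meets QL tangentially, so ZL is at right angles to QL, so Z = L + (0, -12.1) = (42.4, -12.1). On A1, L sits at bearing 90° from Z; a 107° counterclockwise sweep puts C at bearing 197°, so C = Z + 12.1·(cos 197°, sin 197°) = (30.8, -15.6). A1 meets CS tangentially, so ZC is at right angles to CS, so CS runs along (−sin 197°, cos 197°); with |CS| = 20.0, S = (36.7, -34.8). Then |QS| = |S − Q| = 50.5.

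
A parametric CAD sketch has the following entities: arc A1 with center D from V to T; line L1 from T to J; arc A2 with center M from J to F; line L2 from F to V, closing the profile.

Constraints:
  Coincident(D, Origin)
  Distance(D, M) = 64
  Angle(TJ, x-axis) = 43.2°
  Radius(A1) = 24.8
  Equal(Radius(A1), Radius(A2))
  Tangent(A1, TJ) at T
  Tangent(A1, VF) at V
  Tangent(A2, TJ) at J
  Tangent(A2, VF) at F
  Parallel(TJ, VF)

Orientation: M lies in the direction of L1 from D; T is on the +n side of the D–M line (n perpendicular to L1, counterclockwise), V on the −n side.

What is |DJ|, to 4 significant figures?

68.64

The slot axis is L1's direction at 43.2°, so u = (cos 43.2°, sin 43.2°) = (0.7290, 0.6845) and n = (−sin 43.2°, cos 43.2°) = (-0.6845, 0.7290). D is at the origin and M lies 64.0 along u from D, so M = 64.0·u = (46.65, 43.81). Tangency of A1 to both parallel lines with radius 24.8 puts T and V at D ± 24.8·n: T = (-16.98, 18.08), V = (16.98, -18.08). Equal radii place J and F the same way about M: J = M + 24.8·n = (29.68, 61.89), F = M − 24.8·n = (63.63, 25.73). Then |DJ| = |J − D| = 68.64.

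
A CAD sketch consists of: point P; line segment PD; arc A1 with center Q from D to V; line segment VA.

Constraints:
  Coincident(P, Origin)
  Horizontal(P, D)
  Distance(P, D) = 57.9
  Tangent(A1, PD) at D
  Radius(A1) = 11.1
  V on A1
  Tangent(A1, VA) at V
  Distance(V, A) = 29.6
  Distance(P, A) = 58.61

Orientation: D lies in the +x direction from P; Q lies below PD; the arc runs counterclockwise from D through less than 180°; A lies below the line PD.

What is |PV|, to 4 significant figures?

47.89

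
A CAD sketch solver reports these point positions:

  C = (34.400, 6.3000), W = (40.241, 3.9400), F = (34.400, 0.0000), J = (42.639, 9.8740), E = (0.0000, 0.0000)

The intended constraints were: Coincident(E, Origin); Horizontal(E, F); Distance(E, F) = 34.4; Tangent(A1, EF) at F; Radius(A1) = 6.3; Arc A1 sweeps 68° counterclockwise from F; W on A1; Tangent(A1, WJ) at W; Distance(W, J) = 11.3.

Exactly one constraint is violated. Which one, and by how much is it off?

Distance(W, J) = 11.3 — off by 4.90.

E = (0.00, 0.00) ✓; E.y = 0.00, F.y = 0.00 ✓; |EF| = 34.40 ✓; ∠(CF, FE) = 90.00° ✓; |CF| = 6.300 ✓; bearing(C→W) − bearing(C→F) = 68.00° ✓; |CW| = 6.300 ✓; ∠(CW, WJ) = 90.00° ✓; |WJ| = 6.400 ✗.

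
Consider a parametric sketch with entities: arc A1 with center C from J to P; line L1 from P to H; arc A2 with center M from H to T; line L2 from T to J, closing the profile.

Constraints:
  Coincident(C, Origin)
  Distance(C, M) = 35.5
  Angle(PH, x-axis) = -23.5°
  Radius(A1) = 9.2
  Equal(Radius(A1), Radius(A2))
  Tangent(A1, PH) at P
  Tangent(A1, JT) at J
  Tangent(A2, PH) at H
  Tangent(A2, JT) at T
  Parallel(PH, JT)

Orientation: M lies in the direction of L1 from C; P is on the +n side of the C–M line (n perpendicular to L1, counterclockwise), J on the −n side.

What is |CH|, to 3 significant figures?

36.7

Tangency of A1 to both parallel lines with radius 9.2 puts P and J at C ± 9.2·n: P = (3.67, 8.44), J = (-3.67, -8.44). Equal radii place H and T the same way about M: H = M + 9.2·n = (36.2, -5.72), T = M − 9.2·n = (28.9, -22.6). Then |CH| = |H − C| = 36.7.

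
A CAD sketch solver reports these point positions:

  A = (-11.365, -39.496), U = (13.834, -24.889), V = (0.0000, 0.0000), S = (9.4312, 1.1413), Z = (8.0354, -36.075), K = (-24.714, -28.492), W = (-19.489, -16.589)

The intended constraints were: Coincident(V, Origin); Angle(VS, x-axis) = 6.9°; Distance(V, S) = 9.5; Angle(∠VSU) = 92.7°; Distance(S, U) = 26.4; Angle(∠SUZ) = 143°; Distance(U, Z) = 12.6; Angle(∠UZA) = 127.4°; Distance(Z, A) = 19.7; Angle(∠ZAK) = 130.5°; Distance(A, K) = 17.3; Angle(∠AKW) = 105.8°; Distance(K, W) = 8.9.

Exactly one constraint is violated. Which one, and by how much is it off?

Distance(K, W) = 8.9 — off by 4.10.

V = (0.00, 0.00) ✓; VS at 6.900° ✓; |VS| = 9.500 ✓; ∠VSU = 92.70° ✓; |SU| = 26.40 ✓; ∠SUZ = 143.0° ✓; |UZ| = 12.60 ✓; ∠UZA = 127.4° ✓; |ZA| = 19.70 ✓; ∠ZAK = 130.5° ✓; |AK| = 17.30 ✓; ∠AKW = 105.8° ✓; |KW| = 13.00 ✗.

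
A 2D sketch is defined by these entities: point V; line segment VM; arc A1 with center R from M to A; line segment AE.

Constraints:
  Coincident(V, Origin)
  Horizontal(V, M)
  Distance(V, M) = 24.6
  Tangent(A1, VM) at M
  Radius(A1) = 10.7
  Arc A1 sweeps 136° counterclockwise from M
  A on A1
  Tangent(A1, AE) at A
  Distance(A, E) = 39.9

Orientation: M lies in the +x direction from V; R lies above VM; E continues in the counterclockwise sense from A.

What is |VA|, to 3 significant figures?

36.9

V is at the origin; V and M share the same y with |VM| = 24.6 and M on the +x side, so M = (24.6, 0.00). Tangency of A1 to VM means the radius RM is perpendicular to VM, so R = M + (0, 10.7) = (24.6, 10.7). On A1, M sits at bearing -90° from R; a 136° counterclockwise sweep puts A at bearing 46°, so A = R + 10.7·(cos 46°, sin 46°) = (32.0, 18.4). Then |VA| = |A − V| = 36.9.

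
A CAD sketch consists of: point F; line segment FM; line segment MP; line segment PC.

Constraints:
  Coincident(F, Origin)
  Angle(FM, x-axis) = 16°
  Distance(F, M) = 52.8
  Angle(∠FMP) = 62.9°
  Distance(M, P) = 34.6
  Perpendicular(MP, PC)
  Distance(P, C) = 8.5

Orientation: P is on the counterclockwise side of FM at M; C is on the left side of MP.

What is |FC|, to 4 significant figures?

39.92

F is at the origin; FM runs at 16.0° with length 52.8, so M = 52.8·(cos 16.0°, sin 16.0°) = (50.75, 14.55). ∠FMP = 62.9°, so MP runs at 16.0° + (180° − 62.9°) = 133.1° from the x-axis; with |MP| = 34.6, P = M + 34.6·(cos 133.1°, sin 133.1°) = (27.11, 39.82). The perpendicularity gives PC at right angles to MP; with |PC| = 8.5 on the left of MP, C = P + 8.5·(-0.7302, -0.6833) = (20.91, 34.01). Then |FC| = |C − F| = 39.92.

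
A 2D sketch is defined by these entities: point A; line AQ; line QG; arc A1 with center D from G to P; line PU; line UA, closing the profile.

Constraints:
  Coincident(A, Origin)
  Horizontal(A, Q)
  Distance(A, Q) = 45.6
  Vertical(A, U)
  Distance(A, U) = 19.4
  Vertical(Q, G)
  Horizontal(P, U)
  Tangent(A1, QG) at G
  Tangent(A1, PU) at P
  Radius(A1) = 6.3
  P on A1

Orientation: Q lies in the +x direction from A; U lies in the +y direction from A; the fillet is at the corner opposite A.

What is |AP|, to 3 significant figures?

43.8

The virtual corner opposite A is at (45.6, 19.4). The tangent condition forces DG to be normal to QG and tangency of A1 to PU means the radius DP is perpendicular to PU, with radius 6.3, so the center D sits 6.3 in from both sides at D = (39.3, 13.1). That places the tangent points at G = (45.6, 13.1) on QG and P = (39.3, 19.4) on PU. Then |AP| = |P − A| = 43.8.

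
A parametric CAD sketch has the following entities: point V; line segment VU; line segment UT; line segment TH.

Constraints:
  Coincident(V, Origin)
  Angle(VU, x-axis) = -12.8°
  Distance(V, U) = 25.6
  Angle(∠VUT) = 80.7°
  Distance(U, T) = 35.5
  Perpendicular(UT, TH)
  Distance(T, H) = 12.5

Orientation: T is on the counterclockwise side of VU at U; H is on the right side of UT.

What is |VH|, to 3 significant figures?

49.1

∠VUT = 80.7°, so UT runs at -12.8° + (180° − 80.7°) = 86.5° from the x-axis; with |UT| = 35.5, T = U + 35.5·(cos 86.5°, sin 86.5°) = (27.1, 29.8). UT is perpendicular to TH; with |TH| = 12.5 on the right of UT, H = T + 12.5·(0.998, -0.0610) = (39.6, 29.0). Then |VH| = |H − V| = 49.1.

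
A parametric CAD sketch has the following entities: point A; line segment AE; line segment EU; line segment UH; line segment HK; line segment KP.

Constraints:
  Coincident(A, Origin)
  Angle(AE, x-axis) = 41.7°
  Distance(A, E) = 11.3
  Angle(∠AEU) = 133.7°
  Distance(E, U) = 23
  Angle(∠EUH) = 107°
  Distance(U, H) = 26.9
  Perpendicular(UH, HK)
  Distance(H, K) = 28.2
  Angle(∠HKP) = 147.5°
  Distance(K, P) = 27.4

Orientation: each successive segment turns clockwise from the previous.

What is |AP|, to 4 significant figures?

23.61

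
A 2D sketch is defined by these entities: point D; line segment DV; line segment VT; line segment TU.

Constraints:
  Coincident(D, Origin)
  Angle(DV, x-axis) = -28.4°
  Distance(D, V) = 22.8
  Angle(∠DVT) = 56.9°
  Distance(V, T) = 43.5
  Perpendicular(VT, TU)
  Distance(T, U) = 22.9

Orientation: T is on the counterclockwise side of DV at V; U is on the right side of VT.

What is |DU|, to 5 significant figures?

52.231

∠DVT = 56.9°, so VT runs at -28.4° + (180° − 56.9°) = 94.700° from the x-axis; with |VT| = 43.5, T = V + 43.5·(cos 94.700°, sin 94.700°) = (16.492, 32.509). The perpendicularity gives TU at right angles to VT; with |TU| = 22.9 on the right of VT, U = T + 22.9·(0.99664, 0.081939) = (39.315, 34.386). Then |DU| = |U − D| = 52.231.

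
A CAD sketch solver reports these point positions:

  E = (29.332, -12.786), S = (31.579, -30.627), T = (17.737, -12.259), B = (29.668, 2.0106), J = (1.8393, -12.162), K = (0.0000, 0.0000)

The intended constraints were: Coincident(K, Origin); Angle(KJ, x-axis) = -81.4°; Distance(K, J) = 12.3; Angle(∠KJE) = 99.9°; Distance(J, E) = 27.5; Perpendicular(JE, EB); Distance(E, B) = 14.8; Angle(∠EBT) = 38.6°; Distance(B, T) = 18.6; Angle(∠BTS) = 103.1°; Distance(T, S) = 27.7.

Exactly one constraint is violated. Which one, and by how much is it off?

Distance(T, S) = 27.7 — off by 4.70.

K = (0.00, 0.00) ✓; KJ at -81.40° ✓; |KJ| = 12.30 ✓; ∠KJE = 99.90° ✓; |JE| = 27.50 ✓; ∠(JE, EB) = 90.00° ✓; |EB| = 14.80 ✓; ∠EBT = 38.60° ✓; |BT| = 18.60 ✓; ∠BTS = 103.1° ✓; |TS| = 23.00 ✗.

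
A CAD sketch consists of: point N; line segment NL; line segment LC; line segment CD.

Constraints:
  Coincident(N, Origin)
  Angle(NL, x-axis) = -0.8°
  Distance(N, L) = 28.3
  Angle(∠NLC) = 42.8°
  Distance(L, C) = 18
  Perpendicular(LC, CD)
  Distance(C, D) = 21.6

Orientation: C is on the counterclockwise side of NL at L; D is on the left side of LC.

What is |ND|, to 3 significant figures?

3.64

N is at the origin; NL runs at -0.8° with length 28.3, so L = 28.3·(cos -0.8°, sin -0.8°) = (28.3, -0.395). ∠NLC = 42.8°, so LC runs at -0.8° + (180° − 42.8°) = 136° from the x-axis; with |LC| = 18.0, C = L + 18.0·(cos 136°, sin 136°) = (15.3, 12.0). LC ⟂ CD; with |CD| = 21.6 on the left of LC, D = C + 21.6·(-0.690, -0.724) = (0.366, -3.62). Then |ND| = |D − N| = 3.64.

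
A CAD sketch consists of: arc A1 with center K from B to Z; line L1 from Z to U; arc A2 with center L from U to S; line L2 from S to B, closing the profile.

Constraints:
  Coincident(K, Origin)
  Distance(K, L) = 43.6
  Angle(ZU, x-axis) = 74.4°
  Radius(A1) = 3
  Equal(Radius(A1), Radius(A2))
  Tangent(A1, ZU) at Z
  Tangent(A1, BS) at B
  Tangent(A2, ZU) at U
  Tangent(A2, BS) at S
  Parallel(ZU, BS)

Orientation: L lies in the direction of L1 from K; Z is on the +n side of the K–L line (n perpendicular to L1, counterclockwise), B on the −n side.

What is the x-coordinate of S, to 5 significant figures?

14.614

The slot axis is L1's direction at 74.4°, so u = (cos 74.4°, sin 74.4°) = (0.26892, 0.96316) and n = (−sin 74.4°, cos 74.4°) = (-0.96316, 0.26892). K is at the origin and L lies 43.6 along u from K, so L = 43.6·u = (11.725, 41.994). Tangency of A1 to both parallel lines with radius 3.0 puts Z and B at K ± 3.0·n: Z = (-2.8895, 0.80676), B = (2.8895, -0.80676). Equal radii place U and S the same way about L: U = L + 3.0·n = (8.8354, 42.801), S = L − 3.0·n = (14.614, 41.187). So S.x = 14.614.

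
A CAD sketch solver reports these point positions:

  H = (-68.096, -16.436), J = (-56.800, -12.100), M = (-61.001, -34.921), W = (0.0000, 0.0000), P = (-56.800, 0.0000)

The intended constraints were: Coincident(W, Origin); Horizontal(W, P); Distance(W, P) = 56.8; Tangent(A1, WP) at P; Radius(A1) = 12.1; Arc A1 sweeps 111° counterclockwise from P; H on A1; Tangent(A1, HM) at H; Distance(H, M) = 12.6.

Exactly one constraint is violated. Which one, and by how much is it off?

Distance(H, M) = 12.6 — off by 7.20.

W = (0.00, 0.00) ✓; W.y = 0.00, P.y = 0.00 ✓; |WP| = 56.80 ✓; ∠(JP, PW) = 90.00° ✓; |JP| = 12.10 ✓; bearing(J→H) − bearing(J→P) = 111.0° ✓; |JH| = 12.10 ✓; ∠(JH, HM) = 90.00° ✓; |HM| = 19.80 ✗.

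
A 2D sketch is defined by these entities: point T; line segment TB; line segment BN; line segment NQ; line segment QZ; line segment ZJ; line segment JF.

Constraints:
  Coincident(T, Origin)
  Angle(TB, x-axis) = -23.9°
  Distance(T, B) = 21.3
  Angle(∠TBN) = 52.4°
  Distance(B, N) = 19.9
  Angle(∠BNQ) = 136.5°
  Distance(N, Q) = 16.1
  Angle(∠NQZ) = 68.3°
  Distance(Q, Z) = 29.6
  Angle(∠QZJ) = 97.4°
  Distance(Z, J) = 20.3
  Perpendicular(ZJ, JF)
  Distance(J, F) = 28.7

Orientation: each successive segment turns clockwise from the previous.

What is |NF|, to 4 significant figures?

9.137

T is at the origin; TB runs at -23.9° with length 21.3, so B = (19.47, -8.630). ∠TBN = 52.4° gives BN at -151.5° from the x-axis; with |BN| = 19.9, N = (1.985, -18.12). ∠BNQ = 136.5° gives NQ at 165.0° from the x-axis; with |NQ| = 16.1, Q = (-13.57, -13.96). ∠NQZ = 68.3° gives QZ at 53.30° from the x-axis; with |QZ| = 29.6, Z = (4.123, 9.775). ∠QZJ = 97.4° gives ZJ at -29.30° from the x-axis; with |ZJ| = 20.3, J = (21.83, -0.1599). ZJ ⟂ JF, so JF runs at -119.3°; with |JF| = 28.7, F = (7.781, -25.19). Then |NF| = |F − N| = 9.137.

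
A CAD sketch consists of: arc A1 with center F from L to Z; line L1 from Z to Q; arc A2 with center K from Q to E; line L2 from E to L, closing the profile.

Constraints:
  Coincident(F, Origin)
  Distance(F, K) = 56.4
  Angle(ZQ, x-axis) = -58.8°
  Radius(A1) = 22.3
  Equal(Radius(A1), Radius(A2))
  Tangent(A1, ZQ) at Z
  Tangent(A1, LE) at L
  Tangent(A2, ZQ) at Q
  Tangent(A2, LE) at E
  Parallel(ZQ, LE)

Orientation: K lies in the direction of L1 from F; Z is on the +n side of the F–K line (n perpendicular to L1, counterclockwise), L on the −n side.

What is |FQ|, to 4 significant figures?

60.65

The slot axis is L1's direction at -58.8°, so u = (cos -58.8°, sin -58.8°) = (0.5180, -0.8554) and n = (−sin -58.8°, cos -58.8°) = (0.8554, 0.5180). F is at the origin and K lies 56.4 along u from F, so K = 56.4·u = (29.22, -48.24). Tangency of A1 to both parallel lines with radius 22.3 puts Z and L at F ± 22.3·n: Z = (19.07, 11.55), L = (-19.07, -11.55). Equal radii place Q and E the same way about K: Q = K + 22.3·n = (48.29, -36.69), E = K − 22.3·n = (10.14, -59.79). Then |FQ| = |Q − F| = 60.65.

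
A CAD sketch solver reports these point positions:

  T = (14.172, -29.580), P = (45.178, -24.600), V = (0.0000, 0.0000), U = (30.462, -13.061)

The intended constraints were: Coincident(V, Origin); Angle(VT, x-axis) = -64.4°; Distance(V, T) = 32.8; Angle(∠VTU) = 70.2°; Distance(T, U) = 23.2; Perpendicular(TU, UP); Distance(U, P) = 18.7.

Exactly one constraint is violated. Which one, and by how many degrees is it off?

Perpendicular(TU, UP) — off by 6.50°.

V = (0.00, 0.00) ✓; VT at -64.40° ✓; |VT| = 32.80 ✓; ∠VTU = 70.20° ✓; |TU| = 23.20 ✓; ∠(TU, UP) = 83.50° ✗; |UP| = 18.70 ✓.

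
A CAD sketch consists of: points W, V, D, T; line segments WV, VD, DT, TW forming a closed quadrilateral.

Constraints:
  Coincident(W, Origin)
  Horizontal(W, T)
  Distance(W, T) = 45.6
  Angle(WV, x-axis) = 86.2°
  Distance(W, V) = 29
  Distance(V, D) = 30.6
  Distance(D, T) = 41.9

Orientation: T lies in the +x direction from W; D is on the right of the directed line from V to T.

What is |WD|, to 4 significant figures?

4.064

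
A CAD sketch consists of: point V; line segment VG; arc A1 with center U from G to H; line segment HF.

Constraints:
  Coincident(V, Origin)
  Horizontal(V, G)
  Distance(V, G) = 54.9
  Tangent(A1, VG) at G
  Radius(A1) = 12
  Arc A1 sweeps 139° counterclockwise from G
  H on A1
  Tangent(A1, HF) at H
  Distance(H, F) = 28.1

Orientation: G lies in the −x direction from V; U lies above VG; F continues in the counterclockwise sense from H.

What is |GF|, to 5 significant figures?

41.682

On A1, G sits at bearing -90° from U; a 139° counterclockwise sweep puts H at bearing 49°, so H = U + 12.0·(cos 49°, sin 49°) = (-47.027, 21.057). The tangent condition forces UH to be normal to HF, so HF runs along (−sin 49°, cos 49°); with |HF| = 28.1, F = (-68.235, 39.492). Then |GF| = |F − G| = 41.682.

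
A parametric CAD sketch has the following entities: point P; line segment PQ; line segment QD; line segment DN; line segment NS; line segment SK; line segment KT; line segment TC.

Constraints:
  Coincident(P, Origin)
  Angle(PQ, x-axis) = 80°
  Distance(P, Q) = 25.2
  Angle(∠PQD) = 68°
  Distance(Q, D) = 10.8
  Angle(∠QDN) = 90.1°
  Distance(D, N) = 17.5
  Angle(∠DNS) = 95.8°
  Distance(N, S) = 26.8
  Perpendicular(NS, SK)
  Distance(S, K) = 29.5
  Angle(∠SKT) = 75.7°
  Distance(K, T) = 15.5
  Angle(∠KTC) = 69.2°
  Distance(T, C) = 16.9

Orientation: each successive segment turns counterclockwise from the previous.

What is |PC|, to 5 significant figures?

26.234

P is at the origin; PQ runs at 80.0° with length 25.2, so Q = (4.3759, 24.817). ∠PQD = 68.0° gives QD at -168.00° from the x-axis; with |QD| = 10.8, D = (-6.1881, 22.572). ∠QDN = 90.1° gives DN at -78.100° from the x-axis; with |DN| = 17.5, N = (-2.5795, 5.4478). ∠DNS = 95.8° gives NS at 6.1000° from the x-axis; with |NS| = 26.8, S = (24.069, 8.2957). The perpendicularity gives SK at right angles to NS, so SK runs at 96.100°; with |SK| = 29.5, K = (20.934, 37.629). ∠SKT = 75.7° gives KT at -159.60° from the x-axis; with |KT| = 15.5, T = (6.4061, 32.226). ∠KTC = 69.2° gives TC at -48.800° from the x-axis; with |TC| = 16.9, C = (17.538, 19.510). Then |PC| = |C − P| = 26.234.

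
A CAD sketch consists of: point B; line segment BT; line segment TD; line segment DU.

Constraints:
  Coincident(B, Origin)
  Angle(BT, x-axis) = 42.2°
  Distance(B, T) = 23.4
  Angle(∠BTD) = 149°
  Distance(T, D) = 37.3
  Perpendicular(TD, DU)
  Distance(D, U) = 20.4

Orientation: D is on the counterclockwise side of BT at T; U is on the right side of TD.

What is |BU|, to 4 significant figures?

65.90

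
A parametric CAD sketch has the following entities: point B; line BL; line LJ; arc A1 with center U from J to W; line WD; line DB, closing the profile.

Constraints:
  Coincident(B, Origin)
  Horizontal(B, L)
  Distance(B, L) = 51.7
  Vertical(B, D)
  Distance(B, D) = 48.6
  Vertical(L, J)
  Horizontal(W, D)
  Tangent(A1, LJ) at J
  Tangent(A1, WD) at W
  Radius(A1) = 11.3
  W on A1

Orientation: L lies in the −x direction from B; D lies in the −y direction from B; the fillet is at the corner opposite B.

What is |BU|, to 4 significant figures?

54.99

BD is vertical with |BD| = 48.6 and D on the −y side, so D = (0.000, -48.60). The virtual corner opposite B is at (-51.70, -48.60). The tangent condition forces UJ to be normal to LJ and A1 meets WD tangentially, so UW is at right angles to WD, with radius 11.3, so the center U sits 11.3 in from both sides at U = (-40.40, -37.30). Then |BU| = |U − B| = 54.99.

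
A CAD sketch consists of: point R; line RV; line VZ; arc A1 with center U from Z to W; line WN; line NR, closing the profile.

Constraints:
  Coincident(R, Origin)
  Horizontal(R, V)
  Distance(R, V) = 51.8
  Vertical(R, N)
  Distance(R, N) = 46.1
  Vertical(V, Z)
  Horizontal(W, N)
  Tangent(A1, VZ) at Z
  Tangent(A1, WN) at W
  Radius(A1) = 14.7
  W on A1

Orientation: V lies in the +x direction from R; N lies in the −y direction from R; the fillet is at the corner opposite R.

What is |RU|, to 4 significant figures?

48.60

R is at the origin; RV is horizontal with |RV| = 51.8 and V on the +x side, so V = (51.80, 0.000). RN is vertical with |RN| = 46.1 and N on the −y side, so N = (0.000, -46.10). The virtual corner opposite R is at (51.80, -46.10). The tangent condition forces UZ to be normal to VZ and the tangent condition forces UW to be normal to WN, with radius 14.7, so the center U sits 14.7 in from both sides at U = (37.10, -31.40). Then |RU| = |U − R| = 48.60.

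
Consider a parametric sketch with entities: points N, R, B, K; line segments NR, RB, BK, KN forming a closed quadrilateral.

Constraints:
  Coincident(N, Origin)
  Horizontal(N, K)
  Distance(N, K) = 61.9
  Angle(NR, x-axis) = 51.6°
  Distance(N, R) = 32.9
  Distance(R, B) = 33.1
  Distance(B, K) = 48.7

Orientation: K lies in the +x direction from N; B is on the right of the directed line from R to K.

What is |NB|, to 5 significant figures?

15.169

Checks: |RB| = 33.10 ✓; |BK| = 48.70 ✓.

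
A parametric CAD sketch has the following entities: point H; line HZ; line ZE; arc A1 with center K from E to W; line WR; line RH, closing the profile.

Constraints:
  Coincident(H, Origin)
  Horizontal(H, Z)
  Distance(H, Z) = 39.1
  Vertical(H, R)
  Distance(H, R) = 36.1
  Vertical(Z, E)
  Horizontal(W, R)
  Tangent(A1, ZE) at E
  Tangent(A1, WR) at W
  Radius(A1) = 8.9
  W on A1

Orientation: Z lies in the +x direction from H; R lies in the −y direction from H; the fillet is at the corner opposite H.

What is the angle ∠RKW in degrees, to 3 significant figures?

73.6°

H is at the origin; HZ is horizontal with |HZ| = 39.1 and Z on the +x side, so Z = (39.1, 0.00). HR is vertical with |HR| = 36.1 and R on the −y side, so R = (0.00, -36.1). The virtual corner opposite H is at (39.1, -36.1). Since A1 is tangent to ZE there, KE ⟂ ZE and the tangent condition forces KW to be normal to WR, with radius 8.9, so the center K sits 8.9 in from both sides at K = (30.2, -27.2). That places the tangent points at E = (39.1, -27.2) on ZE and W = (30.2, -36.1) on WR. Then cos ∠RKW = KR·KW / (|KR||KW|), giving 73.6°.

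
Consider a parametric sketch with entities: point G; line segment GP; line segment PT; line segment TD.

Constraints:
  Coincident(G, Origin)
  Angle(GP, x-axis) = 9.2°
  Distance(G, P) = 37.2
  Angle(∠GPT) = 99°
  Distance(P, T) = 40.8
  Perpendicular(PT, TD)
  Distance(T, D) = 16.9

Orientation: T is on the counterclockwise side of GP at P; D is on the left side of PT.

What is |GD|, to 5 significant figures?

50.666

G is at the origin; GP runs at 9.2° with length 37.2, so P = 37.2·(cos 9.2°, sin 9.2°) = (36.721, 5.9476). ∠GPT = 99.0°, so PT runs at 9.2° + (180° − 99.0°) = 90.200° from the x-axis; with |PT| = 40.8, T = P + 40.8·(cos 90.200°, sin 90.200°) = (36.579, 46.747). PT ⟂ TD; with |TD| = 16.9 on the left of PT, D = T + 16.9·(-0.99999, -0.0034907) = (19.679, 46.688). Then |GD| = |D − G| = 50.666.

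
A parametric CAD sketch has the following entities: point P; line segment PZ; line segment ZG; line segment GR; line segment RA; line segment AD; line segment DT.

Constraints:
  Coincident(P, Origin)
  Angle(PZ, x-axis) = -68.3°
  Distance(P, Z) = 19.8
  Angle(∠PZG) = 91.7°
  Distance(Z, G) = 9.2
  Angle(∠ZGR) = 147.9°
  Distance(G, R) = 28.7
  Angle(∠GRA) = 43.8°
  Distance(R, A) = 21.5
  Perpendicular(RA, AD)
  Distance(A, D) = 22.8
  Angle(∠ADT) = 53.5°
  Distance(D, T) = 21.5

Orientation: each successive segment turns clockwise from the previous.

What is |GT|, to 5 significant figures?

19.216

RA is perpendicular to AD, so AD runs at -54.900°; with |AD| = 22.8, D = (1.2082, -24.001). ∠ADT = 53.5° gives DT at 178.60° from the x-axis; with |DT| = 21.5, T = (-20.285, -23.475). Then |GT| = |T − G| = 19.216.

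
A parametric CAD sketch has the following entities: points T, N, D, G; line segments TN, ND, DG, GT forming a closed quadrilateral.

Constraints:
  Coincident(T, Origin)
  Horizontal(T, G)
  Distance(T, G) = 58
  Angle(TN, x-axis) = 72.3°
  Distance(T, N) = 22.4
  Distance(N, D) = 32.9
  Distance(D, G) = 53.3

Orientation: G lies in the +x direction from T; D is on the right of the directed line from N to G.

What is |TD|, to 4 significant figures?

13.00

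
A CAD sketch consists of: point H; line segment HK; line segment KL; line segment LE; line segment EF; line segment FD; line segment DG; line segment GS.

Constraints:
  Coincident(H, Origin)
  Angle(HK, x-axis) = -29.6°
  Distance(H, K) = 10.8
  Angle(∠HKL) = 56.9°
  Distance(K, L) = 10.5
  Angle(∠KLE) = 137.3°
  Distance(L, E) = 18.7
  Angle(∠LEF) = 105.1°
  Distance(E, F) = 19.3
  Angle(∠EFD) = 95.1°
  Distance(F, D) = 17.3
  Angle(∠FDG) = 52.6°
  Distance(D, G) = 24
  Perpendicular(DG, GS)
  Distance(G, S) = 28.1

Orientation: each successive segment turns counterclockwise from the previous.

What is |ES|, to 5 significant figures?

24.830

H is at the origin; HK runs at -29.6° with length 10.8, so K = (9.3905, -5.3346). ∠HKL = 56.9° gives KL at 93.500° from the x-axis; with |KL| = 10.5, L = (8.7495, 5.1458). ∠KLE = 137.3° gives LE at 136.20° from the x-axis; with |LE| = 18.7, E = (-4.7474, 18.089). ∠LEF = 105.1° gives EF at -148.90° from the x-axis; with |EF| = 19.3, F = (-21.273, 8.1198). ∠EFD = 95.1° gives FD at -64.000° from the x-axis; with |FD| = 17.3, D = (-13.690, -7.4293). ∠FDG = 52.6° gives DG at 63.400° from the x-axis; with |DG| = 24.0, G = (-2.9433, 14.030). The perpendicularity gives GS at right angles to DG, so GS runs at 153.40°; with |GS| = 28.1, S = (-28.069, 26.612). Then |ES| = |S − E| = 24.830.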